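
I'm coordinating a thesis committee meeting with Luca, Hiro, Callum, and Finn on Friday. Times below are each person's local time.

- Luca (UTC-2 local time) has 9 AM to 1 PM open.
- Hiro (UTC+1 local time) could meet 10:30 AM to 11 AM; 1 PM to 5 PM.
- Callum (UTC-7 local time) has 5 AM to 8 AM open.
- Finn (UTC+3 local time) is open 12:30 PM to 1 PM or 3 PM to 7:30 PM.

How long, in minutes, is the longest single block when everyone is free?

180

Luca in UTC: 11:00-15:00 (add 2h to convert from UTC-2).
Hiro in UTC: 09:30-10:00, 12:00-16:00 (subtract 1h to convert from UTC+1).
Callum in UTC: 12:00-15:00 (add 7h to convert from UTC-7).
Finn in UTC: 09:30-10:00, 12:00-16:30 (subtract 3h to convert from UTC+3).
Luca ∩ Hiro: 12:00-15:00.
Luca ∩ Hiro ∩ Callum: 12:00-15:00.
Luca ∩ Hiro ∩ Callum ∩ Finn: 12:00-15:00.
The longest is 12:00-15:00 at 180 minutes.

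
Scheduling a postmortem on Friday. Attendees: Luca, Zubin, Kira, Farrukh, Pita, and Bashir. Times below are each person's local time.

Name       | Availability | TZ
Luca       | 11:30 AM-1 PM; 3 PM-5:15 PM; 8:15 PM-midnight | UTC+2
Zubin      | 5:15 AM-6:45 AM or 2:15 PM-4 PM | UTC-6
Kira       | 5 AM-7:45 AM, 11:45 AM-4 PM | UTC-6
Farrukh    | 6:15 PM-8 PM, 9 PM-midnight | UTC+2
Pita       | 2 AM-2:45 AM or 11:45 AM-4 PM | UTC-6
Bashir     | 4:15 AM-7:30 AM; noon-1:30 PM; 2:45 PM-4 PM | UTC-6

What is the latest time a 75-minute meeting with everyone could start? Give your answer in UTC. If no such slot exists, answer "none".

20:45

Luca in UTC: 09:30-11:00, 13:00-15:15, 18:15-22:00 (subtract 2h to convert from UTC+2).
Zubin in UTC: 11:15-12:45, 20:15-22:00 (add 6h to convert from UTC-6).
Kira in UTC: 11:00-13:45, 17:45-22:00 (add 6h to convert from UTC-6).
Farrukh in UTC: 16:15-18:00, 19:00-22:00 (subtract 2h to convert from UTC+2).
Pita in UTC: 08:00-08:45, 17:45-22:00 (add 6h to convert from UTC-6).
Bashir in UTC: 10:15-13:30, 18:00-19:30, 20:45-22:00 (add 6h to convert from UTC-6).
Luca ∩ Zubin: 20:15-22:00.
Luca ∩ Zubin ∩ Kira: 20:15-22:00.
Luca ∩ Zubin ∩ Kira ∩ Farrukh: 20:15-22:00.
Luca ∩ Zubin ∩ Kira ∩ Farrukh ∩ Pita: 20:15-22:00.
Luca ∩ Zubin ∩ Kira ∩ Farrukh ∩ Pita ∩ Bashir: 20:45-22:00.
The last common window of at least 75 minutes is 20:45-22:00; a 75-minute meeting can start as late as 20:45 and still end by 22:00.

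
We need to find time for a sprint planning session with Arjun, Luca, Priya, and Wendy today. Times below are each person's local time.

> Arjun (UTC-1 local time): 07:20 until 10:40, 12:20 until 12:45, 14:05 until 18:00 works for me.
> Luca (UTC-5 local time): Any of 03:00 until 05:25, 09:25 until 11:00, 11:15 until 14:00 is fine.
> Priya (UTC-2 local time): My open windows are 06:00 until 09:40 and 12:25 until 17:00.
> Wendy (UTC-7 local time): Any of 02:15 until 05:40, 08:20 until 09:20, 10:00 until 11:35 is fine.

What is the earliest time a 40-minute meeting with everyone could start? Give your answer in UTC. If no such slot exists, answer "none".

Arjun in UTC: 08:20-11:40, 13:20-13:45, 15:05-19:00 (add 1h to convert from UTC-1).
Luca in UTC: 08:00-10:25, 14:25-16:00, 16:15-19:00 (add 5h to convert from UTC-5).
Priya in UTC: 08:00-11:40, 14:25-19:00 (add 2h to convert from UTC-2).
Wendy in UTC: 09:15-12:40, 15:20-16:20, 17:00-18:35 (add 7h to convert from UTC-7).
Arjun ∩ Luca: 08:20-10:25, 15:05-16:00, 16:15-19:00.
Arjun ∩ Luca ∩ Priya: 08:20-10:25, 15:05-16:00, 16:15-19:00.
Arjun ∩ Luca ∩ Priya ∩ Wendy: 09:15-10:25, 15:20-16:00, 16:15-16:20, 17:00-18:35.
The first common window of at least 40 minutes is 09:15-10:25, so the earliest start is 09:15.

09:15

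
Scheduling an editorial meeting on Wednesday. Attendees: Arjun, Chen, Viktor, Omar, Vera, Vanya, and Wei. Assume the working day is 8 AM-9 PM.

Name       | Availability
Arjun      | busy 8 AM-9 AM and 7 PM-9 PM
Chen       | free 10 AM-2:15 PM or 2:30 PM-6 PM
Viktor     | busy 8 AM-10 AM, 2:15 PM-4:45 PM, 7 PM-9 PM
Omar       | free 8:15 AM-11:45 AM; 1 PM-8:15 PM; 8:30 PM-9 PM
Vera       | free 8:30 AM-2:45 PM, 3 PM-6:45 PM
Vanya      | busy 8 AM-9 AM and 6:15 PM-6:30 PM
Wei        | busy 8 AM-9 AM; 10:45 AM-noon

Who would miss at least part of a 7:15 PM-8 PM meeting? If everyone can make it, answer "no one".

Arjun, Chen, Vera, Viktor

Arjun free: 09:00-19:00 (invert busy blocks within the working day).
Chen free: 10:00-14:15, 14:30-18:00.
Viktor free: 10:00-14:15, 16:45-19:00 (invert busy blocks within the working day).
Omar free: 08:15-11:45, 13:00-20:15, 20:30-21:00.
Vera free: 08:30-14:45, 15:00-18:45.
Vanya free: 09:00-18:15, 18:30-21:00 (invert busy blocks within the working day).
Wei free: 09:00-10:45, 12:00-21:00 (invert busy blocks within the working day).
Arjun: not fully free for 19:15-20:00. Chen: not fully free for 19:15-20:00. Viktor: not fully free for 19:15-20:00. Omar: free for 19:15-20:00. Vera: not fully free for 19:15-20:00. Vanya: free for 19:15-20:00. Wei: free for 19:15-20:00.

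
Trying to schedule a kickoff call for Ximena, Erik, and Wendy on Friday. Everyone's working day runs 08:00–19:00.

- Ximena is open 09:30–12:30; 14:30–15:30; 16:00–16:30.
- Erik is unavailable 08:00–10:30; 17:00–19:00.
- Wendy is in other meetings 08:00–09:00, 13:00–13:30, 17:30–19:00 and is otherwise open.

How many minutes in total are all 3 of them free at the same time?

Ximena free: 09:30-12:30, 14:30-15:30, 16:00-16:30.
Erik free: 10:30-17:00 (invert busy blocks within the working day).
Wendy free: 09:00-13:00, 13:30-17:30 (invert busy blocks within the working day).
Ximena ∩ Erik: 10:30-12:30, 14:30-15:30, 16:00-16:30.
Ximena ∩ Erik ∩ Wendy: 10:30-12:30, 14:30-15:30, 16:00-16:30.
So the common availability across everyone is 10:30-12:30, 14:30-15:30, 16:00-16:30.
Summing the common windows: 120 + 60 + 30 = 210 minutes.

210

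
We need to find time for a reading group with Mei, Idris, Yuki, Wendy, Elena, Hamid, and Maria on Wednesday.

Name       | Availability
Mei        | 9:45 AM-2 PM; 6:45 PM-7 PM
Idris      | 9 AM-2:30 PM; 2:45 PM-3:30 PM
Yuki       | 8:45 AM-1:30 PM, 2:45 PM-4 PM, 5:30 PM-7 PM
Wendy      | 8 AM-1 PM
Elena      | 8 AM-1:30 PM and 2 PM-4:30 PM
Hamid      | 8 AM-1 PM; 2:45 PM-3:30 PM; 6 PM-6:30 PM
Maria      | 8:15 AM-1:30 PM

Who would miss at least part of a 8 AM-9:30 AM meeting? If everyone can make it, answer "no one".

Idris, Maria, Mei, Yuki

Mei: not fully free for 08:00-09:30. Idris: not fully free for 08:00-09:30. Yuki: not fully free for 08:00-09:30. Wendy: free for 08:00-09:30. Elena: free for 08:00-09:30. Hamid: free for 08:00-09:30. Maria: not fully free for 08:00-09:30.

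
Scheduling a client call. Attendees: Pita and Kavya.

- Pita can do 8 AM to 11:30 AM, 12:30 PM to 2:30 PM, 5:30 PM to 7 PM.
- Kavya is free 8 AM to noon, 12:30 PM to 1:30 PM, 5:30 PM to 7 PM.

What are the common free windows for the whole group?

08:00-11:30, 12:30-13:30, 17:30-19:00

Pita ∩ Kavya: 08:00-11:30, 12:30-13:30, 17:30-19:00.
So the common availability across everyone is 08:00-11:30, 12:30-13:30, 17:30-19:00.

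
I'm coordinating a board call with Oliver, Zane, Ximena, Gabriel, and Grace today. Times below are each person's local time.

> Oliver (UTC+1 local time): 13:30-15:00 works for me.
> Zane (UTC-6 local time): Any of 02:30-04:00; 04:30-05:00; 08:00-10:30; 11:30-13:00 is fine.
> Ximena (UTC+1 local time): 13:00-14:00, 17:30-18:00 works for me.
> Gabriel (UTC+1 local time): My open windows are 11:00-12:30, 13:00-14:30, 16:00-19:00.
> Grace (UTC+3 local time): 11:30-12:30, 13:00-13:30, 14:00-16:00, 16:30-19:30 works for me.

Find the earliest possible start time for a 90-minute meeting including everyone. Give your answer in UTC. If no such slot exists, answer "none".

none

Oliver in UTC: 12:30-14:00 (subtract 1h to convert from UTC+1).
Zane in UTC: 08:30-10:00, 10:30-11:00, 14:00-16:30, 17:30-19:00 (add 6h to convert from UTC-6).
Ximena in UTC: 12:00-13:00, 16:30-17:00 (subtract 1h to convert from UTC+1).
Gabriel in UTC: 10:00-11:30, 12:00-13:30, 15:00-18:00 (subtract 1h to convert from UTC+1).
Grace in UTC: 08:30-09:30, 10:00-10:30, 11:00-13:00, 13:30-16:30 (subtract 3h to convert from UTC+3).
Oliver ∩ Zane: ∅.
Oliver ∩ Zane ∩ Ximena: ∅.
Oliver ∩ Zane ∩ Ximena ∩ Gabriel: ∅.
Oliver ∩ Zane ∩ Ximena ∩ Gabriel ∩ Grace: ∅.
There is no time when everyone is free.
No common window is at least 90 minutes long.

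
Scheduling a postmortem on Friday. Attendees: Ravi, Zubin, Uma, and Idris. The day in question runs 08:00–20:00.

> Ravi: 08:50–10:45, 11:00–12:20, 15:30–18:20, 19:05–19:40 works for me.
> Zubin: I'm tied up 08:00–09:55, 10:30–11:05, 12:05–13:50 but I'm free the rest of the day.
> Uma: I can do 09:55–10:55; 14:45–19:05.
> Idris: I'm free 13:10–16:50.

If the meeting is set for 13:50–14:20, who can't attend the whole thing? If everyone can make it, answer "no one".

Ravi free: 08:50-10:45, 11:00-12:20, 15:30-18:20, 19:05-19:40.
Zubin free: 09:55-10:30, 11:05-12:05, 13:50-20:00 (invert busy blocks within the working day).
Uma free: 09:55-10:55, 14:45-19:05.
Idris free: 13:10-16:50.
Ravi: not fully free for 13:50-14:20. Zubin: free for 13:50-14:20. Uma: not fully free for 13:50-14:20. Idris: free for 13:50-14:20.

Ravi, Uma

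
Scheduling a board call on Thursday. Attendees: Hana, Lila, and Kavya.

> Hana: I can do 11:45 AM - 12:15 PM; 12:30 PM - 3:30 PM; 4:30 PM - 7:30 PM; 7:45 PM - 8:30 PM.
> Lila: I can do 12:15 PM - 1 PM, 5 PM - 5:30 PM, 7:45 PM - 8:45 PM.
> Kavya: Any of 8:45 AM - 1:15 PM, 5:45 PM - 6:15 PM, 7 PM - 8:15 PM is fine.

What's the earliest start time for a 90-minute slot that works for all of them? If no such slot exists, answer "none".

Hana ∩ Lila: 12:30-13:00, 17:00-17:30, 19:45-20:30.
Hana ∩ Lila ∩ Kavya: 12:30-13:00, 19:45-20:15.
No common window is at least 90 minutes long.

none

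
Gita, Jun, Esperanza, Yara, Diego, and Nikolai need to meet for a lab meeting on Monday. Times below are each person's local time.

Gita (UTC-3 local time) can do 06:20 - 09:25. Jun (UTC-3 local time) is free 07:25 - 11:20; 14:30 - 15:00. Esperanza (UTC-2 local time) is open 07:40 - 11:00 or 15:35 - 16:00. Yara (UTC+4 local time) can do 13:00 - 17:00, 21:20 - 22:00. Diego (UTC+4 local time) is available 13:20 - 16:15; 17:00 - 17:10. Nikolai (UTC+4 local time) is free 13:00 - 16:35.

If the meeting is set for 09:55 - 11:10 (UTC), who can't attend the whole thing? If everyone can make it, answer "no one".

Jun

Gita in UTC: 09:20-12:25 (add 3h to convert from UTC-3).
Jun in UTC: 10:25-14:20, 17:30-18:00 (add 3h to convert from UTC-3).
Esperanza in UTC: 09:40-13:00, 17:35-18:00 (add 2h to convert from UTC-2).
Yara in UTC: 09:00-13:00, 17:20-18:00 (subtract 4h to convert from UTC+4).
Diego in UTC: 09:20-12:15, 13:00-13:10 (subtract 4h to convert from UTC+4).
Nikolai in UTC: 09:00-12:35 (subtract 4h to convert from UTC+4).
Gita: free for 09:55-11:10. Jun: not fully free for 09:55-11:10. Esperanza: free for 09:55-11:10. Yara: free for 09:55-11:10. Diego: free for 09:55-11:10. Nikolai: free for 09:55-11:10.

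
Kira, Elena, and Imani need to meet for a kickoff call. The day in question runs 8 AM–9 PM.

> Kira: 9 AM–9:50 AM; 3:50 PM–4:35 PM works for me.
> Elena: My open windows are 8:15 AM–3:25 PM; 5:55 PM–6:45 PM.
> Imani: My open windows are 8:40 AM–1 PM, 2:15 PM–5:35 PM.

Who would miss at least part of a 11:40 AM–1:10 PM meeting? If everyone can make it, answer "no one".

Kira: not fully free for 11:40-13:10. Elena: free for 11:40-13:10. Imani: not fully free for 11:40-13:10.

Imani, Kira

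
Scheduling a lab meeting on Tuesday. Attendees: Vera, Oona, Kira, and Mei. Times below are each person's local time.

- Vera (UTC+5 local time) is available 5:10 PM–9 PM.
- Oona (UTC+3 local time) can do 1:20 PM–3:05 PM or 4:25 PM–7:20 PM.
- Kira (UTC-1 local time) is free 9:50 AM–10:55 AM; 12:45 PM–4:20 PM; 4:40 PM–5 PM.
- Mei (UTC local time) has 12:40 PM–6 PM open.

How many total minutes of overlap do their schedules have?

135

Vera in UTC: 12:10-16:00 (subtract 5h to convert from UTC+5).
Oona in UTC: 10:20-12:05, 13:25-16:20 (subtract 3h to convert from UTC+3).
Kira in UTC: 10:50-11:55, 13:45-17:20, 17:40-18:00 (add 1h to convert from UTC-1).
Mei in UTC: 12:40-18:00.
Vera ∩ Oona: 13:25-16:00.
Vera ∩ Oona ∩ Kira: 13:45-16:00.
Vera ∩ Oona ∩ Kira ∩ Mei: 13:45-16:00.
That's a single block of 135 minutes.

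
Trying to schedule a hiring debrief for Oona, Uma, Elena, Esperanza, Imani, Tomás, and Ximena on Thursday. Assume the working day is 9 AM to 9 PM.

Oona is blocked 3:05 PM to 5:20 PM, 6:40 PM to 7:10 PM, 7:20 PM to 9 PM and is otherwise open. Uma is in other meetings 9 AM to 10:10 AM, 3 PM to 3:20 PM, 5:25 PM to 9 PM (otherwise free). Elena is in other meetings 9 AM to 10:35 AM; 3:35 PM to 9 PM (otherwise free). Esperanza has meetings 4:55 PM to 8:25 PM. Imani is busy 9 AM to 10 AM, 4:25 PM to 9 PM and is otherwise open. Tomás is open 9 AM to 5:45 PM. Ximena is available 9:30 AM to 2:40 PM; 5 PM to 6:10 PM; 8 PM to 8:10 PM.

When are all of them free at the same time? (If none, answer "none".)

10:35-14:40

Oona free: 09:00-15:05, 17:20-18:40, 19:10-19:20 (invert busy blocks within the working day).
Uma free: 10:10-15:00, 15:20-17:25 (invert busy blocks within the working day).
Elena free: 10:35-15:35 (invert busy blocks within the working day).
Esperanza free: 09:00-16:55, 20:25-21:00 (invert busy blocks within the working day).
Imani free: 10:00-16:25 (invert busy blocks within the working day).
Tomás free: 09:00-17:45.
Ximena free: 09:30-14:40, 17:00-18:10, 20:00-20:10.
Oona ∩ Uma: 10:10-15:00, 17:20-17:25.
Oona ∩ Uma ∩ Elena: 10:35-15:00.
Oona ∩ Uma ∩ Elena ∩ Esperanza: 10:35-15:00.
Oona ∩ Uma ∩ Elena ∩ Esperanza ∩ Imani: 10:35-15:00.
Oona ∩ Uma ∩ Elena ∩ Esperanza ∩ Imani ∩ Tomás: 10:35-15:00.
Oona ∩ Uma ∩ Elena ∩ Esperanza ∩ Imani ∩ Tomás ∩ Ximena: 10:35-14:40.
Those are the intersection windows.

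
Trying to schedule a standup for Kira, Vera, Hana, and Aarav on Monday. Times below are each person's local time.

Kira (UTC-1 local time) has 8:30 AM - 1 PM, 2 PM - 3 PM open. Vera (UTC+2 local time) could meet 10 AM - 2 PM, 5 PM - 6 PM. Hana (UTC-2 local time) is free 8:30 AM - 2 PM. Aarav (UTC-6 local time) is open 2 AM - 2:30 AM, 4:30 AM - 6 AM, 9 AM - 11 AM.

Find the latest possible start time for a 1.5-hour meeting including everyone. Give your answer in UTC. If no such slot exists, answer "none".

Kira in UTC: 09:30-14:00, 15:00-16:00 (add 1h to convert from UTC-1).
Vera in UTC: 08:00-12:00, 15:00-16:00 (subtract 2h to convert from UTC+2).
Hana in UTC: 10:30-16:00 (add 2h to convert from UTC-2).
Aarav in UTC: 08:00-08:30, 10:30-12:00, 15:00-17:00 (add 6h to convert from UTC-6).
Kira ∩ Vera: 09:30-12:00, 15:00-16:00.
Kira ∩ Vera ∩ Hana: 10:30-12:00, 15:00-16:00.
Kira ∩ Vera ∩ Hana ∩ Aarav: 10:30-12:00, 15:00-16:00.
The last common window of at least 90 minutes is 10:30-12:00; a 90-minute meeting can start as late as 10:30 and still end by 12:00.

10:30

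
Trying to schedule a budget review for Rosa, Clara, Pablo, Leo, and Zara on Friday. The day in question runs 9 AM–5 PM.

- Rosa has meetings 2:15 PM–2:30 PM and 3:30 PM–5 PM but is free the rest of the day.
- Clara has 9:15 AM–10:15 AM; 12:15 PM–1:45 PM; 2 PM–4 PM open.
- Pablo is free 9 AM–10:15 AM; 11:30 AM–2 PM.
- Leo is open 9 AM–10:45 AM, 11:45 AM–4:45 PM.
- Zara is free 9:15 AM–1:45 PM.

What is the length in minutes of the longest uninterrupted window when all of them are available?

90

Rosa free: 09:00-14:15, 14:30-15:30 (invert busy blocks within the working day).
Clara free: 09:15-10:15, 12:15-13:45, 14:00-16:00.
Pablo free: 09:00-10:15, 11:30-14:00.
Leo free: 09:00-10:45, 11:45-16:45.
Zara free: 09:15-13:45.
Rosa ∩ Clara: 09:15-10:15, 12:15-13:45, 14:00-14:15, 14:30-15:30.
Rosa ∩ Clara ∩ Pablo: 09:15-10:15, 12:15-13:45.
Rosa ∩ Clara ∩ Pablo ∩ Leo: 09:15-10:15, 12:15-13:45.
Rosa ∩ Clara ∩ Pablo ∩ Leo ∩ Zara: 09:15-10:15, 12:15-13:45.
The longest is 12:15-13:45 at 90 minutes.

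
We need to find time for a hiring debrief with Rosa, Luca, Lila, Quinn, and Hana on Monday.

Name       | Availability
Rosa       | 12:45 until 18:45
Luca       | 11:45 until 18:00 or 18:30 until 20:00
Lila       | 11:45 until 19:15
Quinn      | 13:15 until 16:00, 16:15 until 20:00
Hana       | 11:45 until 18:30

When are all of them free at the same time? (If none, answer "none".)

Rosa ∩ Luca: 12:45-18:00, 18:30-18:45.
Rosa ∩ Luca ∩ Lila: 12:45-18:00, 18:30-18:45.
Rosa ∩ Luca ∩ Lila ∩ Quinn: 13:15-16:00, 16:15-18:00, 18:30-18:45.
Rosa ∩ Luca ∩ Lila ∩ Quinn ∩ Hana: 13:15-16:00, 16:15-18:00.

13:15-16:00, 16:15-18:00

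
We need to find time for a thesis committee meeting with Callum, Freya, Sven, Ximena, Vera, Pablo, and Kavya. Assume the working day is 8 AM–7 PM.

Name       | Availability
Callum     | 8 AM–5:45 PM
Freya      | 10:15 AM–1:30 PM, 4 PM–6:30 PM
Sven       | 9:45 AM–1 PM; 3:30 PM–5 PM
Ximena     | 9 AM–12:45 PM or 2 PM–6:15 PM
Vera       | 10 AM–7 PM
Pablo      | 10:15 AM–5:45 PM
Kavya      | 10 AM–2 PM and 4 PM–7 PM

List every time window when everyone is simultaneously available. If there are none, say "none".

10:15-12:45, 16:00-17:00

Callum ∩ Freya: 10:15-13:30, 16:00-17:45.
Callum ∩ Freya ∩ Sven: 10:15-13:00, 16:00-17:00.
Callum ∩ Freya ∩ Sven ∩ Ximena: 10:15-12:45, 16:00-17:00.
Callum ∩ Freya ∩ Sven ∩ Ximena ∩ Vera: 10:15-12:45, 16:00-17:00.
Callum ∩ Freya ∩ Sven ∩ Ximena ∩ Vera ∩ Pablo: 10:15-12:45, 16:00-17:00.
Callum ∩ Freya ∩ Sven ∩ Ximena ∩ Vera ∩ Pablo ∩ Kavya: 10:15-12:45, 16:00-17:00.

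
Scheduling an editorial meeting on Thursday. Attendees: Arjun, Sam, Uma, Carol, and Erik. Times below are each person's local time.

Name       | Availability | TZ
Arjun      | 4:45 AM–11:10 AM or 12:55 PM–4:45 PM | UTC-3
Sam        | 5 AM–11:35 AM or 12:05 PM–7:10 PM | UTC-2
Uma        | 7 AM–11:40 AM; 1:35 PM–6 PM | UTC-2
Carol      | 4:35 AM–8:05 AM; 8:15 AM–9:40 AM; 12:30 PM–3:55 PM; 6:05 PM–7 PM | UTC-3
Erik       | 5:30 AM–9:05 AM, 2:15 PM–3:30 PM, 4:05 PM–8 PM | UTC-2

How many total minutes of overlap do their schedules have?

250

Arjun in UTC: 07:45-14:10, 15:55-19:45 (add 3h to convert from UTC-3).
Sam in UTC: 07:00-13:35, 14:05-21:10 (add 2h to convert from UTC-2).
Uma in UTC: 09:00-13:40, 15:35-20:00 (add 2h to convert from UTC-2).
Carol in UTC: 07:35-11:05, 11:15-12:40, 15:30-18:55, 21:05-22:00 (add 3h to convert from UTC-3).
Erik in UTC: 07:30-11:05, 16:15-17:30, 18:05-22:00 (add 2h to convert from UTC-2).
Arjun ∩ Sam: 07:45-13:35, 14:05-14:10, 15:55-19:45.
Arjun ∩ Sam ∩ Uma: 09:00-13:35, 15:55-19:45.
Arjun ∩ Sam ∩ Uma ∩ Carol: 09:00-11:05, 11:15-12:40, 15:55-18:55.
Arjun ∩ Sam ∩ Uma ∩ Carol ∩ Erik: 09:00-11:05, 16:15-17:30, 18:05-18:55.
Summing the common windows: 125 + 75 + 50 = 250 minutes.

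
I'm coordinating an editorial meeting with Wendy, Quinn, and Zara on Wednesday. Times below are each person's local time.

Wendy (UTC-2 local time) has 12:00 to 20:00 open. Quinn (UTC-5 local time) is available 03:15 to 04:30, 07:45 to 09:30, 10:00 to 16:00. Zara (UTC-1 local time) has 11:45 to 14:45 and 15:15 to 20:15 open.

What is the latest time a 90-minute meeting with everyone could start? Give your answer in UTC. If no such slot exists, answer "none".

19:30

Wendy in UTC: 14:00-22:00 (add 2h to convert from UTC-2).
Quinn in UTC: 08:15-09:30, 12:45-14:30, 15:00-21:00 (add 5h to convert from UTC-5).
Zara in UTC: 12:45-15:45, 16:15-21:15 (add 1h to convert from UTC-1).
Wendy ∩ Quinn: 14:00-14:30, 15:00-21:00.
Wendy ∩ Quinn ∩ Zara: 14:00-14:30, 15:00-15:45, 16:15-21:00.
Those are the intersection windows.
The last common window of at least 90 minutes is 16:15-21:00; a 90-minute meeting can start as late as 19:30 and still end by 21:00.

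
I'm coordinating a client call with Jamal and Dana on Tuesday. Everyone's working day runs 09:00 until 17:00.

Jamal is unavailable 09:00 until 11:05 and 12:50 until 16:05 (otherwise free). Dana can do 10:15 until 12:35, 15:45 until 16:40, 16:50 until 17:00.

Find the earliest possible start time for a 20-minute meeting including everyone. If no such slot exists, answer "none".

11:05

Jamal free: 11:05-12:50, 16:05-17:00 (invert busy blocks within the working day).
Dana free: 10:15-12:35, 15:45-16:40, 16:50-17:00.
Jamal ∩ Dana: 11:05-12:35, 16:05-16:40, 16:50-17:00.
So the common availability across everyone is 11:05-12:35, 16:05-16:40, 16:50-17:00.
The first common window of at least 20 minutes is 11:05-12:35, so the earliest start is 11:05.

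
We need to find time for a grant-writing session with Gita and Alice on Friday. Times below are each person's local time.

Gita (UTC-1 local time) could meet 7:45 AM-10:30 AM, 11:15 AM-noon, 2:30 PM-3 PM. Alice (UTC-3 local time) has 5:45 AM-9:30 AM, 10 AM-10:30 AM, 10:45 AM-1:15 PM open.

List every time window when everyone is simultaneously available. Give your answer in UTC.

08:45-11:30, 12:15-12:30, 15:30-16:00

Gita in UTC: 08:45-11:30, 12:15-13:00, 15:30-16:00 (add 1h to convert from UTC-1).
Alice in UTC: 08:45-12:30, 13:00-13:30, 13:45-16:15 (add 3h to convert from UTC-3).
Gita ∩ Alice: 08:45-11:30, 12:15-12:30, 15:30-16:00.
Those are the intersection windows.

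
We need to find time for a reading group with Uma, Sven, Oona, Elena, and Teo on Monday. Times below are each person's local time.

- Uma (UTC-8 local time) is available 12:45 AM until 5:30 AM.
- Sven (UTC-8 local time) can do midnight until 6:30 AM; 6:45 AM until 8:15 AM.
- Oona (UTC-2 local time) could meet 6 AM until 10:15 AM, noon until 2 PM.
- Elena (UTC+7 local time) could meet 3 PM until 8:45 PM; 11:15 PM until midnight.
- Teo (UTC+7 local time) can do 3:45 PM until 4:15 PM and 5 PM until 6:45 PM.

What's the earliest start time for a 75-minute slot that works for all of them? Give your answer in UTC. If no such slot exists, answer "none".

Uma in UTC: 08:45-13:30 (add 8h to convert from UTC-8).
Sven in UTC: 08:00-14:30, 14:45-16:15 (add 8h to convert from UTC-8).
Oona in UTC: 08:00-12:15, 14:00-16:00 (add 2h to convert from UTC-2).
Elena in UTC: 08:00-13:45, 16:15-17:00 (subtract 7h to convert from UTC+7).
Teo in UTC: 08:45-09:15, 10:00-11:45 (subtract 7h to convert from UTC+7).
Uma ∩ Sven: 08:45-13:30.
Uma ∩ Sven ∩ Oona: 08:45-12:15.
Uma ∩ Sven ∩ Oona ∩ Elena: 08:45-12:15.
Uma ∩ Sven ∩ Oona ∩ Elena ∩ Teo: 08:45-09:15, 10:00-11:45.
The first common window of at least 75 minutes is 10:00-11:45, so the earliest start is 10:00.

10:00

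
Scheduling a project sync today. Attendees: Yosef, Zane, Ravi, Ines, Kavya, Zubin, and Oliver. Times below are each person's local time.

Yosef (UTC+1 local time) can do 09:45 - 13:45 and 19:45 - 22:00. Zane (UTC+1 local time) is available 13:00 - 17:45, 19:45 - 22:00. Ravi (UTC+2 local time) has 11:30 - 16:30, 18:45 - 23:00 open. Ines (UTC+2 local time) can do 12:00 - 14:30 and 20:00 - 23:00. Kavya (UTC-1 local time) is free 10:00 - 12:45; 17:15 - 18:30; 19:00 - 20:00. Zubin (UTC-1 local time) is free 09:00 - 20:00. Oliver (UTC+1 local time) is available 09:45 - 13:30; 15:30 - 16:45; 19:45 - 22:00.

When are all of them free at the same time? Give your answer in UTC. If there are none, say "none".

Yosef in UTC: 08:45-12:45, 18:45-21:00 (subtract 1h to convert from UTC+1).
Zane in UTC: 12:00-16:45, 18:45-21:00 (subtract 1h to convert from UTC+1).
Ravi in UTC: 09:30-14:30, 16:45-21:00 (subtract 2h to convert from UTC+2).
Ines in UTC: 10:00-12:30, 18:00-21:00 (subtract 2h to convert from UTC+2).
Kavya in UTC: 11:00-13:45, 18:15-19:30, 20:00-21:00 (add 1h to convert from UTC-1).
Zubin in UTC: 10:00-21:00 (add 1h to convert from UTC-1).
Oliver in UTC: 08:45-12:30, 14:30-15:45, 18:45-21:00 (subtract 1h to convert from UTC+1).
Yosef ∩ Zane: 12:00-12:45, 18:45-21:00.
Yosef ∩ Zane ∩ Ravi: 12:00-12:45, 18:45-21:00.
Yosef ∩ Zane ∩ Ravi ∩ Ines: 12:00-12:30, 18:45-21:00.
Yosef ∩ Zane ∩ Ravi ∩ Ines ∩ Kavya: 12:00-12:30, 18:45-19:30, 20:00-21:00.
Yosef ∩ Zane ∩ Ravi ∩ Ines ∩ Kavya ∩ Zubin: 12:00-12:30, 18:45-19:30, 20:00-21:00.
Yosef ∩ Zane ∩ Ravi ∩ Ines ∩ Kavya ∩ Zubin ∩ Oliver: 12:00-12:30, 18:45-19:30, 20:00-21:00.
Those are the intersection windows.

12:00-12:30, 18:45-19:30, 20:00-21:00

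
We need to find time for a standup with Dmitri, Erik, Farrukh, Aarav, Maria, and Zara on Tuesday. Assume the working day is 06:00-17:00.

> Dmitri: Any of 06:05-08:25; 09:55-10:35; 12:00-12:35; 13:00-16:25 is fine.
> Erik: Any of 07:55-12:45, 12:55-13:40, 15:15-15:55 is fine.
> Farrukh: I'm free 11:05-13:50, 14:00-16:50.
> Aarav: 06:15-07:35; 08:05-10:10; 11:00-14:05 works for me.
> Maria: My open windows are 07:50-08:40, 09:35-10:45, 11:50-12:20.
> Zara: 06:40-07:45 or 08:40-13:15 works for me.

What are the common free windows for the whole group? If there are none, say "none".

12:00-12:20

Dmitri ∩ Erik: 07:55-08:25, 09:55-10:35, 12:00-12:35, 13:00-13:40, 15:15-15:55.
Dmitri ∩ Erik ∩ Farrukh: 12:00-12:35, 13:00-13:40, 15:15-15:55.
Dmitri ∩ Erik ∩ Farrukh ∩ Aarav: 12:00-12:35, 13:00-13:40.
Dmitri ∩ Erik ∩ Farrukh ∩ Aarav ∩ Maria: 12:00-12:20.
Dmitri ∩ Erik ∩ Farrukh ∩ Aarav ∩ Maria ∩ Zara: 12:00-12:20.
So the common availability across everyone is 12:00-12:20.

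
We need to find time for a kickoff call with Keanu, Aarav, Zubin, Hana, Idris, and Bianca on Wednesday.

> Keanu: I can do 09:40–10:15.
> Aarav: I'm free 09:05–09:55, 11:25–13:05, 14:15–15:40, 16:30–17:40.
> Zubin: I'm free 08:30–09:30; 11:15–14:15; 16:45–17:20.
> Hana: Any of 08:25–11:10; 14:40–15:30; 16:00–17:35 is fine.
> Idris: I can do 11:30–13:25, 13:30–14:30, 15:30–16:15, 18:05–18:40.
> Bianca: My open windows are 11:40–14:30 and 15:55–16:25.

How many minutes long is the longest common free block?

0

Keanu ∩ Aarav: 09:40-09:55.
Keanu ∩ Aarav ∩ Zubin: ∅.
Keanu ∩ Aarav ∩ Zubin ∩ Hana: ∅.
Keanu ∩ Aarav ∩ Zubin ∩ Hana ∩ Idris: ∅.
Keanu ∩ Aarav ∩ Zubin ∩ Hana ∩ Idris ∩ Bianca: ∅.
There is no time when everyone is free.
No common window exists, so the longest block is 0 minutes.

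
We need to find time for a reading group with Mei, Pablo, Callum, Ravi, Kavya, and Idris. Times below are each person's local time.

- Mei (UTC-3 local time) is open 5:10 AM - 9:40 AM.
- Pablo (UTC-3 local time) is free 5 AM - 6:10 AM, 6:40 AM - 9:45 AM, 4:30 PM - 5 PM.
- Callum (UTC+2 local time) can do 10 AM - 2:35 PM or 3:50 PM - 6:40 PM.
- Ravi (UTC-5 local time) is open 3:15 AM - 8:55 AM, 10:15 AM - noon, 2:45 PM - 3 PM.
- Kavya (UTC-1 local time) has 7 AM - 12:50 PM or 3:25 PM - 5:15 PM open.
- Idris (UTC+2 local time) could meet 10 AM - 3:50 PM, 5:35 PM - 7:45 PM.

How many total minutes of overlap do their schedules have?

230

Mei in UTC: 08:10-12:40 (add 3h to convert from UTC-3).
Pablo in UTC: 08:00-09:10, 09:40-12:45, 19:30-20:00 (add 3h to convert from UTC-3).
Callum in UTC: 08:00-12:35, 13:50-16:40 (subtract 2h to convert from UTC+2).
Ravi in UTC: 08:15-13:55, 15:15-17:00, 19:45-20:00 (add 5h to convert from UTC-5).
Kavya in UTC: 08:00-13:50, 16:25-18:15 (add 1h to convert from UTC-1).
Idris in UTC: 08:00-13:50, 15:35-17:45 (subtract 2h to convert from UTC+2).
Mei ∩ Pablo: 08:10-09:10, 09:40-12:40.
Mei ∩ Pablo ∩ Callum: 08:10-09:10, 09:40-12:35.
Mei ∩ Pablo ∩ Callum ∩ Ravi: 08:15-09:10, 09:40-12:35.
Mei ∩ Pablo ∩ Callum ∩ Ravi ∩ Kavya: 08:15-09:10, 09:40-12:35.
Mei ∩ Pablo ∩ Callum ∩ Ravi ∩ Kavya ∩ Idris: 08:15-09:10, 09:40-12:35.
So the common availability across everyone is 08:15-09:10, 09:40-12:35.
Summing the common windows: 55 + 175 = 230 minutes.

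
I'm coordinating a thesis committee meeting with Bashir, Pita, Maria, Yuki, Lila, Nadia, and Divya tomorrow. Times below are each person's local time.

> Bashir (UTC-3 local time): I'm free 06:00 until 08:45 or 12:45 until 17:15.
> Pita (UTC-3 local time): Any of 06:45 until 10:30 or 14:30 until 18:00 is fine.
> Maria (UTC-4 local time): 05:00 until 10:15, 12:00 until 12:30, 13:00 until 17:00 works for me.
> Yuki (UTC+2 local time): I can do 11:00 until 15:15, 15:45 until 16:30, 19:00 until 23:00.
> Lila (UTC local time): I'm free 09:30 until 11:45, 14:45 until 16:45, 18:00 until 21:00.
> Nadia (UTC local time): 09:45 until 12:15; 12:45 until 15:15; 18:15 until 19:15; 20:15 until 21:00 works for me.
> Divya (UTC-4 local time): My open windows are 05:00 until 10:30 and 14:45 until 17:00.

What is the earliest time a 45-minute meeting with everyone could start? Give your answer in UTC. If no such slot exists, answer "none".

Bashir in UTC: 09:00-11:45, 15:45-20:15 (add 3h to convert from UTC-3).
Pita in UTC: 09:45-13:30, 17:30-21:00 (add 3h to convert from UTC-3).
Maria in UTC: 09:00-14:15, 16:00-16:30, 17:00-21:00 (add 4h to convert from UTC-4).
Yuki in UTC: 09:00-13:15, 13:45-14:30, 17:00-21:00 (subtract 2h to convert from UTC+2).
Lila in UTC: 09:30-11:45, 14:45-16:45, 18:00-21:00.
Nadia in UTC: 09:45-12:15, 12:45-15:15, 18:15-19:15, 20:15-21:00.
Divya in UTC: 09:00-14:30, 18:45-21:00 (add 4h to convert from UTC-4).
Bashir ∩ Pita: 09:45-11:45, 17:30-20:15.
Bashir ∩ Pita ∩ Maria: 09:45-11:45, 17:30-20:15.
Bashir ∩ Pita ∩ Maria ∩ Yuki: 09:45-11:45, 17:30-20:15.
Bashir ∩ Pita ∩ Maria ∩ Yuki ∩ Lila: 09:45-11:45, 18:00-20:15.
Bashir ∩ Pita ∩ Maria ∩ Yuki ∩ Lila ∩ Nadia: 09:45-11:45, 18:15-19:15.
Bashir ∩ Pita ∩ Maria ∩ Yuki ∩ Lila ∩ Nadia ∩ Divya: 09:45-11:45, 18:45-19:15.
The first common window of at least 45 minutes is 09:45-11:45, so the earliest start is 09:45.

09:45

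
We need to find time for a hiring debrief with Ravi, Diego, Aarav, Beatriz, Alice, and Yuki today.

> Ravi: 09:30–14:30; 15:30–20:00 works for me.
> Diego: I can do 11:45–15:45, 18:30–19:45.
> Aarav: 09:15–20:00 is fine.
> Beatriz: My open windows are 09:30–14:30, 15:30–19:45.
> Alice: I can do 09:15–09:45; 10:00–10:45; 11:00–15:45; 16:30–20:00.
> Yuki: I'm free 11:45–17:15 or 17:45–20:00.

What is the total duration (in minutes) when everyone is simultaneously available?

255

Ravi ∩ Diego: 11:45-14:30, 15:30-15:45, 18:30-19:45.
Ravi ∩ Diego ∩ Aarav: 11:45-14:30, 15:30-15:45, 18:30-19:45.
Ravi ∩ Diego ∩ Aarav ∩ Beatriz: 11:45-14:30, 15:30-15:45, 18:30-19:45.
Ravi ∩ Diego ∩ Aarav ∩ Beatriz ∩ Alice: 11:45-14:30, 15:30-15:45, 18:30-19:45.
Ravi ∩ Diego ∩ Aarav ∩ Beatriz ∩ Alice ∩ Yuki: 11:45-14:30, 15:30-15:45, 18:30-19:45.
Summing the common windows: 165 + 15 + 75 = 255 minutes.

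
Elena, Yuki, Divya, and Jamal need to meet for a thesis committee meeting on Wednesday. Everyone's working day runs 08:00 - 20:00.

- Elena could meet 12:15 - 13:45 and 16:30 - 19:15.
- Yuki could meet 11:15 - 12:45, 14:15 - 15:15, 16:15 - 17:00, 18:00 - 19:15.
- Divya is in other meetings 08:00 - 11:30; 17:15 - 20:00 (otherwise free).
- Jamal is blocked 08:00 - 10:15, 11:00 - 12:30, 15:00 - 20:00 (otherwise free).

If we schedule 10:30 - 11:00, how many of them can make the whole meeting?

Elena free: 12:15-13:45, 16:30-19:15.
Yuki free: 11:15-12:45, 14:15-15:15, 16:15-17:00, 18:00-19:15.
Divya free: 11:30-17:15 (invert busy blocks within the working day).
Jamal free: 10:15-11:00, 12:30-15:00 (invert busy blocks within the working day).
Jamal can make the full 10:30-11:00 slot — that's 1.

1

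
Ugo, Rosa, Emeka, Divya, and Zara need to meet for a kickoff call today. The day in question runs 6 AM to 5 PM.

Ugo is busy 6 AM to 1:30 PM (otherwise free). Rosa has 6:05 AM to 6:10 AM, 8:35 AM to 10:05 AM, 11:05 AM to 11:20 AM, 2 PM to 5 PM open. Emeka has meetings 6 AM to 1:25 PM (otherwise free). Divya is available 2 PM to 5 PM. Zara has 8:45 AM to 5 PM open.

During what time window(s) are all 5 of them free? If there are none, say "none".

14:00-17:00

Ugo free: 13:30-17:00 (invert busy blocks within the working day).
Rosa free: 06:05-06:10, 08:35-10:05, 11:05-11:20, 14:00-17:00.
Emeka free: 13:25-17:00 (invert busy blocks within the working day).
Divya free: 14:00-17:00.
Zara free: 08:45-17:00.
Ugo ∩ Rosa: 14:00-17:00.
Ugo ∩ Rosa ∩ Emeka: 14:00-17:00.
Ugo ∩ Rosa ∩ Emeka ∩ Divya: 14:00-17:00.
Ugo ∩ Rosa ∩ Emeka ∩ Divya ∩ Zara: 14:00-17:00.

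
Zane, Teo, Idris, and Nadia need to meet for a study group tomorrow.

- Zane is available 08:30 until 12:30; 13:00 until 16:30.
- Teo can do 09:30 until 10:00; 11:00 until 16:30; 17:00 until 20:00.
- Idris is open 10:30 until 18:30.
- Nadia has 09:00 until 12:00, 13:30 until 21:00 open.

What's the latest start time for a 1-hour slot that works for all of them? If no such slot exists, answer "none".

Zane ∩ Teo: 09:30-10:00, 11:00-12:30, 13:00-16:30.
Zane ∩ Teo ∩ Idris: 11:00-12:30, 13:00-16:30.
Zane ∩ Teo ∩ Idris ∩ Nadia: 11:00-12:00, 13:30-16:30.
The last common window of at least 60 minutes is 13:30-16:30; a 60-minute meeting can start as late as 15:30 and still end by 16:30.

15:30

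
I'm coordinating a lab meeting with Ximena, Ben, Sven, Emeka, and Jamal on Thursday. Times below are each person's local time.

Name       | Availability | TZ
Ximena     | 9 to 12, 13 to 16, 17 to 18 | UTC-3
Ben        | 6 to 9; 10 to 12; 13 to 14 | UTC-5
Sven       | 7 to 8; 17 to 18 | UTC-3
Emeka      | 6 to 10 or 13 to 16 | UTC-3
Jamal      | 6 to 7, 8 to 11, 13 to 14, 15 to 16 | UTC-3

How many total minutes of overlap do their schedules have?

0

Ximena in UTC: 12:00-15:00, 16:00-19:00, 20:00-21:00 (add 3h to convert from UTC-3).
Ben in UTC: 11:00-14:00, 15:00-17:00, 18:00-19:00 (add 5h to convert from UTC-5).
Sven in UTC: 10:00-11:00, 20:00-21:00 (add 3h to convert from UTC-3).
Emeka in UTC: 09:00-13:00, 16:00-19:00 (add 3h to convert from UTC-3).
Jamal in UTC: 09:00-10:00, 11:00-14:00, 16:00-17:00, 18:00-19:00 (add 3h to convert from UTC-3).
Ximena ∩ Ben: 12:00-14:00, 16:00-17:00, 18:00-19:00.
Ximena ∩ Ben ∩ Sven: ∅.
Ximena ∩ Ben ∩ Sven ∩ Emeka: ∅.
Ximena ∩ Ben ∩ Sven ∩ Emeka ∩ Jamal: ∅.
There is no time when everyone is free.
There is no common window, so the total is 0 minutes.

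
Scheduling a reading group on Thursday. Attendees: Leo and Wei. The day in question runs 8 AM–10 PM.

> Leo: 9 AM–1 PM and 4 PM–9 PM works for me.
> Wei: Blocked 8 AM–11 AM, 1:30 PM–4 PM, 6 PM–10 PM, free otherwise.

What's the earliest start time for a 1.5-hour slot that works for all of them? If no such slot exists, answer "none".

Leo free: 09:00-13:00, 16:00-21:00.
Wei free: 11:00-13:30, 16:00-18:00 (invert busy blocks within the working day).
Leo ∩ Wei: 11:00-13:00, 16:00-18:00.
Those are the intersection windows.
The first common window of at least 90 minutes is 11:00-13:00, so the earliest start is 11:00.

11:00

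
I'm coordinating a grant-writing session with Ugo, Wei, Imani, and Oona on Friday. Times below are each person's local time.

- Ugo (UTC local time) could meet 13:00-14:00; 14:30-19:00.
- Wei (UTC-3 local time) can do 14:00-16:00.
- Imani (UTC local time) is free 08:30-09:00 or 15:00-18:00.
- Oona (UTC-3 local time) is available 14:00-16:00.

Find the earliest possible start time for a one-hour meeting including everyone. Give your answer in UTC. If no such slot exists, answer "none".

Ugo in UTC: 13:00-14:00, 14:30-19:00.
Wei in UTC: 17:00-19:00 (add 3h to convert from UTC-3).
Imani in UTC: 08:30-09:00, 15:00-18:00.
Oona in UTC: 17:00-19:00 (add 3h to convert from UTC-3).
Ugo ∩ Wei: 17:00-19:00.
Ugo ∩ Wei ∩ Imani: 17:00-18:00.
Ugo ∩ Wei ∩ Imani ∩ Oona: 17:00-18:00.
The first common window of at least 60 minutes is 17:00-18:00, so the earliest start is 17:00.

17:00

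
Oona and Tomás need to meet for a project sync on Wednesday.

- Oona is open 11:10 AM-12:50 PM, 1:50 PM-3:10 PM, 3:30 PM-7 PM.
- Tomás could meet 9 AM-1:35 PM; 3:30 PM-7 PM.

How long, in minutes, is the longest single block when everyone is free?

Oona ∩ Tomás: 11:10-12:50, 15:30-19:00.
The longest is 15:30-19:00 at 210 minutes.

210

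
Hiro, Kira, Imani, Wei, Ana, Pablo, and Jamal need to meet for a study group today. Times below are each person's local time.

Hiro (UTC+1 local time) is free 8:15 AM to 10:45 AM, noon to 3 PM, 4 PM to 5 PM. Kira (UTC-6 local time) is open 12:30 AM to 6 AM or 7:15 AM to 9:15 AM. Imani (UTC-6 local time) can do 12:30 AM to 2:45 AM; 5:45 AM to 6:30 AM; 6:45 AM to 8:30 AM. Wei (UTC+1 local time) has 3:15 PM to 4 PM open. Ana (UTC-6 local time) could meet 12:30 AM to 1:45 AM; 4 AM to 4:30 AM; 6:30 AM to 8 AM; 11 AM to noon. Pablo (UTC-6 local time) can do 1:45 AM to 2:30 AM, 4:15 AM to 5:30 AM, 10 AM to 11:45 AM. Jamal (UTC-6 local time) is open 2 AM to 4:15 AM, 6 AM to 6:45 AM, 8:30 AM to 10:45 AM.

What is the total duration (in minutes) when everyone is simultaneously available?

0

Hiro in UTC: 07:15-09:45, 11:00-14:00, 15:00-16:00 (subtract 1h to convert from UTC+1).
Kira in UTC: 06:30-12:00, 13:15-15:15 (add 6h to convert from UTC-6).
Imani in UTC: 06:30-08:45, 11:45-12:30, 12:45-14:30 (add 6h to convert from UTC-6).
Wei in UTC: 14:15-15:00 (subtract 1h to convert from UTC+1).
Ana in UTC: 06:30-07:45, 10:00-10:30, 12:30-14:00, 17:00-18:00 (add 6h to convert from UTC-6).
Pablo in UTC: 07:45-08:30, 10:15-11:30, 16:00-17:45 (add 6h to convert from UTC-6).
Jamal in UTC: 08:00-10:15, 12:00-12:45, 14:30-16:45 (add 6h to convert from UTC-6).
Hiro ∩ Kira: 07:15-09:45, 11:00-12:00, 13:15-14:00, 15:00-15:15.
Hiro ∩ Kira ∩ Imani: 07:15-08:45, 11:45-12:00, 13:15-14:00.
Hiro ∩ Kira ∩ Imani ∩ Wei: ∅.
Hiro ∩ Kira ∩ Imani ∩ Wei ∩ Ana: ∅.
Hiro ∩ Kira ∩ Imani ∩ Wei ∩ Ana ∩ Pablo: ∅.
Hiro ∩ Kira ∩ Imani ∩ Wei ∩ Ana ∩ Pablo ∩ Jamal: ∅.
There is no time when everyone is free.
There is no common window, so the total is 0 minutes.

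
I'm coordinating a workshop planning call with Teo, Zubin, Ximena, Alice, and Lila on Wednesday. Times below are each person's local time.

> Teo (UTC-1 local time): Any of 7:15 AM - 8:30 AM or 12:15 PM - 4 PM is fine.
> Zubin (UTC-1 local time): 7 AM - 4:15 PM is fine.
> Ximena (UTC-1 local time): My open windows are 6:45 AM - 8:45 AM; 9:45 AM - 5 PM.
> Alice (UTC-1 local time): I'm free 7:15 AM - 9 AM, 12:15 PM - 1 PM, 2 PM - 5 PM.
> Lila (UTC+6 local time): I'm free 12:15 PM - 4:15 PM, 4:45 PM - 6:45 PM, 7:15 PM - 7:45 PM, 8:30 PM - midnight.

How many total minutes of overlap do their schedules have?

225

Teo in UTC: 08:15-09:30, 13:15-17:00 (add 1h to convert from UTC-1).
Zubin in UTC: 08:00-17:15 (add 1h to convert from UTC-1).
Ximena in UTC: 07:45-09:45, 10:45-18:00 (add 1h to convert from UTC-1).
Alice in UTC: 08:15-10:00, 13:15-14:00, 15:00-18:00 (add 1h to convert from UTC-1).
Lila in UTC: 06:15-10:15, 10:45-12:45, 13:15-13:45, 14:30-18:00 (subtract 6h to convert from UTC+6).
Teo ∩ Zubin: 08:15-09:30, 13:15-17:00.
Teo ∩ Zubin ∩ Ximena: 08:15-09:30, 13:15-17:00.
Teo ∩ Zubin ∩ Ximena ∩ Alice: 08:15-09:30, 13:15-14:00, 15:00-17:00.
Teo ∩ Zubin ∩ Ximena ∩ Alice ∩ Lila: 08:15-09:30, 13:15-13:45, 15:00-17:00.
Summing the common windows: 75 + 30 + 120 = 225 minutes.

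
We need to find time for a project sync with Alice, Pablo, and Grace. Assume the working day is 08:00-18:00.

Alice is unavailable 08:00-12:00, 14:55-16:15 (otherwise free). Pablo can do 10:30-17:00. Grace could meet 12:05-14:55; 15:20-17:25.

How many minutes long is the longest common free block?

170

Alice free: 12:00-14:55, 16:15-18:00 (invert busy blocks within the working day).
Pablo free: 10:30-17:00.
Grace free: 12:05-14:55, 15:20-17:25.
Alice ∩ Pablo: 12:00-14:55, 16:15-17:00.
Alice ∩ Pablo ∩ Grace: 12:05-14:55, 16:15-17:00.
Those are the intersection windows.
The longest is 12:05-14:55 at 170 minutes.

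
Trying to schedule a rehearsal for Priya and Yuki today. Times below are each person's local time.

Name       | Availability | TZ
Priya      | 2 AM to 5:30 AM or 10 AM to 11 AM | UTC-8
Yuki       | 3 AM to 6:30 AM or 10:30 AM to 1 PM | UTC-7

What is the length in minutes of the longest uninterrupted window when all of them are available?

210

Priya in UTC: 10:00-13:30, 18:00-19:00 (add 8h to convert from UTC-8).
Yuki in UTC: 10:00-13:30, 17:30-20:00 (add 7h to convert from UTC-7).
Priya ∩ Yuki: 10:00-13:30, 18:00-19:00.
So the common availability across everyone is 10:00-13:30, 18:00-19:00.
The longest is 10:00-13:30 at 210 minutes.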